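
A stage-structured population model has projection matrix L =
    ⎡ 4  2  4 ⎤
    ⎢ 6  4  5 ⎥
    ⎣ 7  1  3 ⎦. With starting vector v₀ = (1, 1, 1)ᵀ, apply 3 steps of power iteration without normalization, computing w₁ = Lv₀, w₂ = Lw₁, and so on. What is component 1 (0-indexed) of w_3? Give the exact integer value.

1974

w1 = Lv₀ = (4·1 + 2·1 + 4·1; 6·1 + 4·1 + 5·1; 7·1 + 1·1 + 3·1) = (10, 15, 11)
w2 = Lw1 = (4·10 + 2·15 + 4·11; 6·10 + 4·15 + 5·11; 7·10 + 1·15 + 3·11) = (114, 175, 118)
w3 = Lw2 = (1278, 1974, 1327)
The requested component of w3 is 1974.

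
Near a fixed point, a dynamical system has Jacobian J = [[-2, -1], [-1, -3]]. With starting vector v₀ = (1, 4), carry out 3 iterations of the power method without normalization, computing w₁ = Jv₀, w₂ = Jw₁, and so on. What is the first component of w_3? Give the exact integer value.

w1 = Jv₀ = ((-2)·1 + (-1)·4; (-1)·1 + (-3)·4) = (-6, -13)
w2 = Jw1 = ((-2)·(-6) + (-1)·(-13); (-1)·(-6) + (-3)·(-13)) = (25, 45)
w3 = Jw2 = (-95, -160)
The requested component of w3 is -95.

-95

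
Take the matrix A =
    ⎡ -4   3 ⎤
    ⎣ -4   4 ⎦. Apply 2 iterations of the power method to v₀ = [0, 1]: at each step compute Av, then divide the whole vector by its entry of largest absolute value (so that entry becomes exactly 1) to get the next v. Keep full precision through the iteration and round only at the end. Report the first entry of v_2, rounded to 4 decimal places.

0.0000

Av0 = (3.00000, 4.00000); divide by 4.00000 → v1 = (0.75000, 1.00000)
Av1 = (0.00000, 1.00000); divide by 1.00000 → v2 = (0.00000, 1.00000)
Requested entry of v2: 0/4 = 0.0000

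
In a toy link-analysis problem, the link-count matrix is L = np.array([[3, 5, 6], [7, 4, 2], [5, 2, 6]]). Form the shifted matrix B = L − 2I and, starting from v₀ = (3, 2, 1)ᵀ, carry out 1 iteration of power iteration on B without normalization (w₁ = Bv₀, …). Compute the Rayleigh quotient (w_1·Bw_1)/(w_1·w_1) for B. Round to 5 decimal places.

μ ≈ 10.73626

B = L − 2I has rows (1, 5, 6); (7, 2, 2); (5, 2, 4)
w1 = Bv₀ = (1·3 + 5·2 + 6·1; 7·3 + 2·2 + 2·1; 5·3 + 2·2 + 4·1) = (19, 27, 23)
Bw1 = (292, 233, 241)
w1·Bw1 = 17382; w1·w1 = 1619; μ ≈ 17382/1619 = 10.73626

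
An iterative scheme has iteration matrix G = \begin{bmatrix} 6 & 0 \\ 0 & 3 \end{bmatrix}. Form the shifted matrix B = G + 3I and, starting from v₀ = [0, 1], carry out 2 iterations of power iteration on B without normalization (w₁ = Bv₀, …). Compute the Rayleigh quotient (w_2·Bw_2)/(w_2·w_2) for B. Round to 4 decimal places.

B = G + 3I has rows (9, 0); (0, 6)
w1 = Bv₀ = (9·0 + 0·1; 0·0 + 6·1) = (0, 6)
w2 = Bw1 = (9·0 + 0·6; 0·0 + 6·6) = (0, 36)
Bw2 = (0, 216)
w2·Bw2 = 7776; w2·w2 = 1296; μ ≈ 7776/1296 = 6.0000

μ ≈ 6.0000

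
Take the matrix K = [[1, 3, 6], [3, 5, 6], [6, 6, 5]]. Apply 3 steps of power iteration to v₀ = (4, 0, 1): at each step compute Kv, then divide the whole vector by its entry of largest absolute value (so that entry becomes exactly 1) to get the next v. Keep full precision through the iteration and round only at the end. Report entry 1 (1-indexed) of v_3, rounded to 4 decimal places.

Kv0 = (10.00000, 18.00000, 29.00000); divide by 29.00000 → v1 = (0.34483, 0.62069, 1.00000)
Kv1 = (8.20690, 10.13793, 10.79310); divide by 10.79310 → v2 = (0.76038, 0.93930, 1.00000)
Kv2 = (9.57827, 12.97764, 15.19808); divide by 15.19808 → v3 = (0.63023, 0.85390, 1.00000)
Requested entry of v3: 2998/4757 = 0.6302

0.6302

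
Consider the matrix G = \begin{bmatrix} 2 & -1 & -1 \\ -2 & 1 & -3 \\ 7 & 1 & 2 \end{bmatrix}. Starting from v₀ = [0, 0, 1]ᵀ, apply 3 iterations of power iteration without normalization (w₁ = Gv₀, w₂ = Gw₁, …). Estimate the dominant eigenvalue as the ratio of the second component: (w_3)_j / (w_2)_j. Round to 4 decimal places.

-1.8571

w1 = Gv₀ = (-1, -3, 2)
w2 = Gw1 = (-1, -7, -6)
w3 = Gw2 = (11, 13, -26)
Ratio at component: 13 / -7 = -1.8571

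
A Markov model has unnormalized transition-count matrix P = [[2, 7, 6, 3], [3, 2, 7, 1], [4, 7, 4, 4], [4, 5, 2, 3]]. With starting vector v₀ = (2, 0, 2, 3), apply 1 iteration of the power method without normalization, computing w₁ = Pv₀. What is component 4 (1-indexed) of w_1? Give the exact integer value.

21

w1 = Pv₀ = (2·2 + 7·0 + 6·2 + 3·3; 3·2 + 2·0 + 7·2 + 1·3; 4·2 + 7·0 + 4·2 + 4·3; 4·2 + 5·0 + 2·2 + 3·3) = (25, 23, 28, 21)
The requested component of w1 is 21.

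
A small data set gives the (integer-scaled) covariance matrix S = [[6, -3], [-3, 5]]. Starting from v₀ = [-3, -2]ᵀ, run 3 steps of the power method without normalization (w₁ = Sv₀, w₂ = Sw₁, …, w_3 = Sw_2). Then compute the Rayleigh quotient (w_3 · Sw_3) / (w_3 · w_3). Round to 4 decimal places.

8.4998

w1 = Sv₀ = (6·(-3) + (-3)·(-2); (-3)·(-3) + 5·(-2)) = (-12, -1)
w2 = Sw1 = (6·(-12) + (-3)·(-1); (-3)·(-12) + 5·(-1)) = (-69, 31)
w3 = Sw2 = (-507, 362)
Sw3 = (-4128, 3331)
w3·Sw3 = (-507)·(-4128) + 362·3331 = 3298718; w3·w3 = (-507)·(-507) + 362·362 = 388093
λ ≈ 3298718/388093 = 8.4998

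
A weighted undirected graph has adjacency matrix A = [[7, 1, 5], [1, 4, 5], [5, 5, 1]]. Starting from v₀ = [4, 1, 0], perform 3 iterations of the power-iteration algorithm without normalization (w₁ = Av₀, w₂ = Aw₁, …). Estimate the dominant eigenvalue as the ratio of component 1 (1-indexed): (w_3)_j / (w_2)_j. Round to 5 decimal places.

10.67857

w1 = Av₀ = (7·4 + 1·1 + 5·0; 1·4 + 4·1 + 5·0; 5·4 + 5·1 + 1·0) = (29, 8, 25)
w2 = Aw1 = (7·29 + 1·8 + 5·25; 1·29 + 4·8 + 5·25; 5·29 + 5·8 + 1·25) = (336, 186, 210)
w3 = Aw2 = (3588, 2130, 2820)
Ratio at component: 3588 / 336 = 10.67857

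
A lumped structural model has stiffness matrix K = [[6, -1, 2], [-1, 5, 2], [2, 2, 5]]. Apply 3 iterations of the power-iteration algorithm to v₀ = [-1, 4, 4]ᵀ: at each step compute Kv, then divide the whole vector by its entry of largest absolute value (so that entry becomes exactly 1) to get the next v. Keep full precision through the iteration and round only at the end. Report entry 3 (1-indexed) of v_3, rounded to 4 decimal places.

Kv0 = (-2.00000, 29.00000, 26.00000); divide by 29.00000 → v1 = (-0.06897, 1.00000, 0.89655)
Kv1 = (0.37931, 6.86207, 6.34483); divide by 6.86207 → v2 = (0.05528, 1.00000, 0.92462)
Kv2 = (1.18090, 6.79397, 6.73367); divide by 6.79397 → v3 = (0.17382, 1.00000, 0.99112)
Requested entry of v3: 1340/1352 = 0.9911

0.9911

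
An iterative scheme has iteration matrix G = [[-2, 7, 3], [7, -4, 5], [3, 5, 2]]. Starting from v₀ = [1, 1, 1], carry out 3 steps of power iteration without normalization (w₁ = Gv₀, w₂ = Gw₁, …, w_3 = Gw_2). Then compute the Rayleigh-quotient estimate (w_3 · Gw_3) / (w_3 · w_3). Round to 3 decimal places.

w1 = Gv₀ = (8, 8, 10)
w2 = Gw1 = (70, 74, 84)
w3 = Gw2 = (630, 614, 748)
Gw3 = (5282, 5694, 6456)
w3·Gw3 = 630·5282 + 614·5694 + 748·6456 = 11652864; w3·w3 = 630·630 + 614·614 + 748·748 = 1333400
λ ≈ 11652864/1333400 = 8.739

λ ≈ 8.739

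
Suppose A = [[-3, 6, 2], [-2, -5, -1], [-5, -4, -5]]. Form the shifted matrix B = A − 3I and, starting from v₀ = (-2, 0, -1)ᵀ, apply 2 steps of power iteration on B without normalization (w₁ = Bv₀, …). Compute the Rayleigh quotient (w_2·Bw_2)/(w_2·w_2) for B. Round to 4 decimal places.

B = A − 3I has rows (-6, 6, 2); (-2, -8, -1); (-5, -4, -8)
w1 = Bv₀ = ((-6)·(-2) + 6·0 + 2·(-1); (-2)·(-2) + (-8)·0 + (-1)·(-1); (-5)·(-2) + (-4)·0 + (-8)·(-1)) = (10, 5, 18)
w2 = Bw1 = ((-6)·10 + 6·5 + 2·18; (-2)·10 + (-8)·5 + (-1)·18; (-5)·10 + (-4)·5 + (-8)·18) = (6, -78, -214)
Bw2 = (-932, 826, 1994)
w2·Bw2 = -496736; w2·w2 = 51916; μ ≈ -496736/51916 = -9.5681

μ ≈ -9.5681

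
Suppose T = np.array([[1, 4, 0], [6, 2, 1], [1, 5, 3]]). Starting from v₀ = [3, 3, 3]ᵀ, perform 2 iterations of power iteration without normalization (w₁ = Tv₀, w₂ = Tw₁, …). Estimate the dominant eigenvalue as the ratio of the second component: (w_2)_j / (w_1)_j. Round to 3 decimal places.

w1 = Tv₀ = (1·3 + 4·3 + 0·3; 6·3 + 2·3 + 1·3; 1·3 + 5·3 + 3·3) = (15, 27, 27)
w2 = Tw1 = (1·15 + 4·27 + 0·27; 6·15 + 2·27 + 1·27; 1·15 + 5·27 + 3·27) = (123, 171, 231)
Ratio at component: 171 / 27 = 6.333

λ ≈ 6.333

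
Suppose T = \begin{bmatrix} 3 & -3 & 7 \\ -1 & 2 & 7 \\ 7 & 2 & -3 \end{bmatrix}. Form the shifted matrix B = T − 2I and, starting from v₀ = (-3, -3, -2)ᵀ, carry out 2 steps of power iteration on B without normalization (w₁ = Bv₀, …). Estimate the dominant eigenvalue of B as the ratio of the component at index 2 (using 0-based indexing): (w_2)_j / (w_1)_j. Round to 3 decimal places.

μ ≈ -0.412

B = T − 2I has rows (1, -3, 7); (-1, 0, 7); (7, 2, -5)
w1 = Bv₀ = (-8, -11, -17)
w2 = Bw1 = (-94, -111, 7)
Ratio: 7/-17 = -0.412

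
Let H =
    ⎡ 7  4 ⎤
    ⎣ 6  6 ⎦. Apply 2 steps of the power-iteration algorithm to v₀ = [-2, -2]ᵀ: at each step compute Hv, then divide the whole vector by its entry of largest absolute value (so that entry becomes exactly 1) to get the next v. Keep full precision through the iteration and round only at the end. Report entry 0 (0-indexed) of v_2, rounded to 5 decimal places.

Hv0 = (-22.000000, -24.000000); divide by -24.000000 → v1 = (0.916667, 1.000000)
Hv1 = (10.416667, 11.500000); divide by 11.500000 → v2 = (0.905797, 1.000000)
Requested entry of v2: -250/-276 = 0.90580

0.90580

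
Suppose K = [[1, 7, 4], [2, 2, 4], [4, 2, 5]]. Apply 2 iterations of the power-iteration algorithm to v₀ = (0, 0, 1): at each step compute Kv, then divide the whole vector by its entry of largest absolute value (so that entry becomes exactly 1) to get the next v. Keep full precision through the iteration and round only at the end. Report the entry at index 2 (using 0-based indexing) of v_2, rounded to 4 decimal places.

0.9423

Kv0 = (4.00000, 4.00000, 5.00000); divide by 5.00000 → v1 = (0.80000, 0.80000, 1.00000)
Kv1 = (10.40000, 7.20000, 9.80000); divide by 10.40000 → v2 = (1.00000, 0.69231, 0.94231)
Requested entry of v2: 49/52 = 0.9423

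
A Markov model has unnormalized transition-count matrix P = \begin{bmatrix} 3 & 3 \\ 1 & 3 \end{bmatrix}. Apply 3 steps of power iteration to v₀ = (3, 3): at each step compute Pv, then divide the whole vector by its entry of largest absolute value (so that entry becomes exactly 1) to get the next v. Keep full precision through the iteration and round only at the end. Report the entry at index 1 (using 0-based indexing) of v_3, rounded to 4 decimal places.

0.5833

Pv0 = (18.00000, 12.00000); divide by 18.00000 → v1 = (1.00000, 0.66667)
Pv1 = (5.00000, 3.00000); divide by 5.00000 → v2 = (1.00000, 0.60000)
Pv2 = (4.80000, 2.80000); divide by 4.80000 → v3 = (1.00000, 0.58333)
Requested entry of v3: 252/432 = 0.5833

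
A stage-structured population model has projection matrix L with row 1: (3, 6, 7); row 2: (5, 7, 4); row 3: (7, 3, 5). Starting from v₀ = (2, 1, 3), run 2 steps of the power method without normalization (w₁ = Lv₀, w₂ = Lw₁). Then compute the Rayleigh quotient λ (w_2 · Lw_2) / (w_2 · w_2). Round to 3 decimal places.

w1 = Lv₀ = (3·2 + 6·1 + 7·3; 5·2 + 7·1 + 4·3; 7·2 + 3·1 + 5·3) = (33, 29, 32)
w2 = Lw1 = (3·33 + 6·29 + 7·32; 5·33 + 7·29 + 4·32; 7·33 + 3·29 + 5·32) = (497, 496, 478)
Lw2 = (7813, 7869, 7357)
w2·Lw2 = 497·7813 + 496·7869 + 478·7357 = 11302731; w2·w2 = 497·497 + 496·496 + 478·478 = 721509
λ ≈ 11302731/721509 = 15.665

λ ≈ 15.665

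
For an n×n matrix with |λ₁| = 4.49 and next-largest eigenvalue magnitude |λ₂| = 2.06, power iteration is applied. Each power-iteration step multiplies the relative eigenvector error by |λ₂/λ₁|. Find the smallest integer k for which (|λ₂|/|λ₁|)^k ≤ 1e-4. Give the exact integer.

12

|λ₂/λ₁| = 2.06/4.49 = 0.45880
Need k ≥ ln(1e-4) / ln(0.45880) = -9.2103 / -0.7791 ≈ 11.821
Smallest integer k satisfying the bound: 12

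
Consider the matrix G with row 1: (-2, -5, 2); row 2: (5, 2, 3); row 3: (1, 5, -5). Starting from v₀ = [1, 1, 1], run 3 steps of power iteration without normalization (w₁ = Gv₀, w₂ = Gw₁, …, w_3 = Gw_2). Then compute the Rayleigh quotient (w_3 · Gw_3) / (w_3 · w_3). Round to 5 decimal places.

λ ≈ -3.47347

w1 = Gv₀ = (-5, 10, 1)
w2 = Gw1 = (-38, -2, 40)
w3 = Gw2 = (166, -74, -248)
Gw3 = (-458, -62, 1036)
w3·Gw3 = 166·(-458) + (-74)·(-62) + (-248)·1036 = -328368; w3·w3 = 166·166 + (-74)·(-74) + (-248)·(-248) = 94536
λ ≈ -328368/94536 = -3.47347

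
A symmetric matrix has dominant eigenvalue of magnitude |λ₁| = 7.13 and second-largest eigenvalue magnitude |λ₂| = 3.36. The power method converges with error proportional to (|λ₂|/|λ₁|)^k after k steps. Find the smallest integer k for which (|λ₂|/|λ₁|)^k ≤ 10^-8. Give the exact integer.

|λ₂/λ₁| = 3.36/7.13 = 0.47125
Need k ≥ ln(10^-8) / ln(0.47125) = -18.4207 / -0.7524 ≈ 24.484
Smallest integer k satisfying the bound: 25

25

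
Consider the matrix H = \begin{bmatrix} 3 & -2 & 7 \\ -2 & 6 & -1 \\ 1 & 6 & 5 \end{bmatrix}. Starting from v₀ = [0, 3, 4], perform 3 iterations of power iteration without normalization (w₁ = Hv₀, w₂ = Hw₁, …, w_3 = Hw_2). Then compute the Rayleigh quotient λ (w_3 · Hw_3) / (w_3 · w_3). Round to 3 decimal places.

7.207

w1 = Hv₀ = (22, 14, 38)
w2 = Hw1 = (304, 2, 296)
w3 = Hw2 = (2980, -892, 1796)
Hw3 = (23296, -13108, 6608)
w3·Hw3 = 2980·23296 + (-892)·(-13108) + 1796·6608 = 92982384; w3·w3 = 2980·2980 + (-892)·(-892) + 1796·1796 = 12901680
λ ≈ 92982384/12901680 = 7.207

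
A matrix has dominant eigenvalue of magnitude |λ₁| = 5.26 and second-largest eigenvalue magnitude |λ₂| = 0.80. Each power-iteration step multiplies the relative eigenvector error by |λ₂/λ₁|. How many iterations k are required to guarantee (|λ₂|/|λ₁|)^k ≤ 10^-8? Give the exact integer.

10

|λ₂/λ₁| = 0.80/5.26 = 0.15209
Need k ≥ ln(10^-8) / ln(0.15209) = -18.4207 / -1.8833 ≈ 9.781
Smallest integer k satisfying the bound: 10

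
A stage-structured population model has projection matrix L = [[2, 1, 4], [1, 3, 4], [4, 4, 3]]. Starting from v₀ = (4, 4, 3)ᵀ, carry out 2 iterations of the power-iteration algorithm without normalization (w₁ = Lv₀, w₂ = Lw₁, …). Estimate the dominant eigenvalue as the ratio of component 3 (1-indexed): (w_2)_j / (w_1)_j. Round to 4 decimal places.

λ ≈ 8.0732

w1 = Lv₀ = (2·4 + 1·4 + 4·3; 1·4 + 3·4 + 4·3; 4·4 + 4·4 + 3·3) = (24, 28, 41)
w2 = Lw1 = (2·24 + 1·28 + 4·41; 1·24 + 3·28 + 4·41; 4·24 + 4·28 + 3·41) = (240, 272, 331)
Ratio at component: 331 / 41 = 8.0732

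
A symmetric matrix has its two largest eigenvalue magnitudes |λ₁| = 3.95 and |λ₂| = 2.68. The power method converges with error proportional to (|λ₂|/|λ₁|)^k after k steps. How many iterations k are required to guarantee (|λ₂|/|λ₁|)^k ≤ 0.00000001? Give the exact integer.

|λ₂/λ₁| = 2.68/3.95 = 0.67848
Need k ≥ ln(0.00000001) / ln(0.67848) = -18.4207 / -0.3879 ≈ 47.488
Smallest integer k satisfying the bound: 48

48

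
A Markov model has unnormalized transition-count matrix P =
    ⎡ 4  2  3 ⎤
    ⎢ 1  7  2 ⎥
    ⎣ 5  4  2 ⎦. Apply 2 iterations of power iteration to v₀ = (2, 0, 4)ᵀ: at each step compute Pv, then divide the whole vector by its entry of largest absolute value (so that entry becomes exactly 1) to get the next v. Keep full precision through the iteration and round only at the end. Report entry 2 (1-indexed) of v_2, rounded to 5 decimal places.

0.71591

Pv0 = (20.000000, 10.000000, 18.000000); divide by 20.000000 → v1 = (1.000000, 0.500000, 0.900000)
Pv1 = (7.700000, 6.300000, 8.800000); divide by 8.800000 → v2 = (0.875000, 0.715909, 1.000000)
Requested entry of v2: 126/176 = 0.71591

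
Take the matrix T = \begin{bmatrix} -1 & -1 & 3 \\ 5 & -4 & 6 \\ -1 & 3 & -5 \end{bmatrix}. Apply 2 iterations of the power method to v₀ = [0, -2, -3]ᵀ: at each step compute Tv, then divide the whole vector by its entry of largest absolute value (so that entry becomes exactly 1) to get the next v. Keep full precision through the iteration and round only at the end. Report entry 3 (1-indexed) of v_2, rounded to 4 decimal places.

1.0000

Tv0 = (-7.00000, -10.00000, 9.00000); divide by -10.00000 → v1 = (0.70000, 1.00000, -0.90000)
Tv1 = (-4.40000, -5.90000, 6.80000); divide by 6.80000 → v2 = (-0.64706, -0.86765, 1.00000)
Requested entry of v2: -68/-68 = 1.0000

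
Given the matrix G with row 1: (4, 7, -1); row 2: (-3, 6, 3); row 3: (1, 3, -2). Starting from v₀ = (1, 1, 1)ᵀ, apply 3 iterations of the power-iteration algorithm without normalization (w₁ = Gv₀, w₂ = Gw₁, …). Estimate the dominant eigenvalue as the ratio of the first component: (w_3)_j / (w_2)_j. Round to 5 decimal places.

w1 = Gv₀ = (4·1 + 7·1 + (-1)·1; (-3)·1 + 6·1 + 3·1; 1·1 + 3·1 + (-2)·1) = (10, 6, 2)
w2 = Gw1 = (4·10 + 7·6 + (-1)·2; (-3)·10 + 6·6 + 3·2; 1·10 + 3·6 + (-2)·2) = (80, 12, 24)
w3 = Gw2 = (380, -96, 68)
Ratio at component: 380 / 80 = 4.75000

λ ≈ 4.75000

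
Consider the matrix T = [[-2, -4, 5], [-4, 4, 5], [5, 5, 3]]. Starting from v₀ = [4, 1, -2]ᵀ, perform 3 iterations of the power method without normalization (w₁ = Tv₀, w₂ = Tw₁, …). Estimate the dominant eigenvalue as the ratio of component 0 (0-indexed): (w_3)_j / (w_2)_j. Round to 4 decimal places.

w1 = Tv₀ = (-22, -22, 19)
w2 = Tw1 = (227, 95, -163)
w3 = Tw2 = (-1649, -1343, 1121)
Ratio at component: -1649 / 227 = -7.2643

-7.2643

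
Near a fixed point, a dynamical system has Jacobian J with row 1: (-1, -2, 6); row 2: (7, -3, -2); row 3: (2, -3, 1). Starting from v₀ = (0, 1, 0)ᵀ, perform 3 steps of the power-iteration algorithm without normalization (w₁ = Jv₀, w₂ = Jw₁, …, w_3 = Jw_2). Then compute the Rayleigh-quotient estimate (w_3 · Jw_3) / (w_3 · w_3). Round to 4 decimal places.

w1 = Jv₀ = (-2, -3, -3)
w2 = Jw1 = (-10, 1, 2)
w3 = Jw2 = (20, -77, -21)
Jw3 = (8, 413, 250)
w3·Jw3 = 20·8 + (-77)·413 + (-21)·250 = -36891; w3·w3 = 20·20 + (-77)·(-77) + (-21)·(-21) = 6770
λ ≈ -36891/6770 = -5.4492

-5.4492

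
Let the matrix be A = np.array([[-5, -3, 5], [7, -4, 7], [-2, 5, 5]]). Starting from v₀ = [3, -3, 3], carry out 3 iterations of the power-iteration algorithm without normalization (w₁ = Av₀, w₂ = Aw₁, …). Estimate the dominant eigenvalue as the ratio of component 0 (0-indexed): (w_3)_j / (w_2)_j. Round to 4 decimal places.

w1 = Av₀ = ((-5)·3 + (-3)·(-3) + 5·3; 7·3 + (-4)·(-3) + 7·3; (-2)·3 + 5·(-3) + 5·3) = (9, 54, -6)
w2 = Aw1 = ((-5)·9 + (-3)·54 + 5·(-6); 7·9 + (-4)·54 + 7·(-6); (-2)·9 + 5·54 + 5·(-6)) = (-237, -195, 222)
w3 = Aw2 = (2880, 675, 609)
Ratio at component: 2880 / -237 = -12.1519

-12.1519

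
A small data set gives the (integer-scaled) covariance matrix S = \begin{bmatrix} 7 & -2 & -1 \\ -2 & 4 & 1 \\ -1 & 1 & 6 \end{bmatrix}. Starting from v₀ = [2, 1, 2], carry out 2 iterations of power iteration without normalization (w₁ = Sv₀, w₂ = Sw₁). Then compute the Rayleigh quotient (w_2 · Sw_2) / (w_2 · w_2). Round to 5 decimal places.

w1 = Sv₀ = (7·2 + (-2)·1 + (-1)·2; (-2)·2 + 4·1 + 1·2; (-1)·2 + 1·1 + 6·2) = (10, 2, 11)
w2 = Sw1 = (7·10 + (-2)·2 + (-1)·11; (-2)·10 + 4·2 + 1·11; (-1)·10 + 1·2 + 6·11) = (55, -1, 58)
Sw2 = (329, -56, 292)
w2·Sw2 = 55·329 + (-1)·(-56) + 58·292 = 35087; w2·w2 = 55·55 + (-1)·(-1) + 58·58 = 6390
λ ≈ 35087/6390 = 5.49092

λ ≈ 5.49092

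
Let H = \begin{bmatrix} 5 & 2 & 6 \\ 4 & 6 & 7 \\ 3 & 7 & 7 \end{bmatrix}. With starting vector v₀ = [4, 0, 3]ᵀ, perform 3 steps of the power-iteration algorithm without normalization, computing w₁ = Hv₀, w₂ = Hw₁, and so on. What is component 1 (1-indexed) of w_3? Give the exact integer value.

w1 = Hv₀ = (5·4 + 2·0 + 6·3; 4·4 + 6·0 + 7·3; 3·4 + 7·0 + 7·3) = (38, 37, 33)
w2 = Hw1 = (5·38 + 2·37 + 6·33; 4·38 + 6·37 + 7·33; 3·38 + 7·37 + 7·33) = (462, 605, 604)
w3 = Hw2 = (7144, 9706, 9849)
The requested component of w3 is 7144.

7144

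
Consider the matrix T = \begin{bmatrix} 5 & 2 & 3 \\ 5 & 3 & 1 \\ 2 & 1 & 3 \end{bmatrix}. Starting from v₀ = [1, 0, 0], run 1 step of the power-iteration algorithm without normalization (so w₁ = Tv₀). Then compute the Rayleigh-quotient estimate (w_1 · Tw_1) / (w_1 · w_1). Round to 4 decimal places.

8.4630

w1 = Tv₀ = (5·1 + 2·0 + 3·0; 5·1 + 3·0 + 1·0; 2·1 + 1·0 + 3·0) = (5, 5, 2)
Tw1 = (41, 42, 21)
w1·Tw1 = 5·41 + 5·42 + 2·21 = 457; w1·w1 = 5·5 + 5·5 + 2·2 = 54
λ ≈ 457/54 = 8.4630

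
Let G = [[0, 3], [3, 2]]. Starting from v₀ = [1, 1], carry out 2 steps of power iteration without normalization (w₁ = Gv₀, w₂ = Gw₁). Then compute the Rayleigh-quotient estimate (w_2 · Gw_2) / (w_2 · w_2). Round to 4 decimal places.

w1 = Gv₀ = (3, 5)
w2 = Gw1 = (15, 19)
Gw2 = (57, 83)
w2·Gw2 = 15·57 + 19·83 = 2432; w2·w2 = 15·15 + 19·19 = 586
λ ≈ 2432/586 = 4.1502

λ ≈ 4.1502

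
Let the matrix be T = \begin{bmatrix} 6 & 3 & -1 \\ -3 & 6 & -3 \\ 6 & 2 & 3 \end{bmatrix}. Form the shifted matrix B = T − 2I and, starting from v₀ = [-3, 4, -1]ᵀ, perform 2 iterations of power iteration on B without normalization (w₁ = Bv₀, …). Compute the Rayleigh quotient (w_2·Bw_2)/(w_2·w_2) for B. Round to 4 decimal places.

μ ≈ 4.3132

B = T − 2I has rows (4, 3, -1); (-3, 4, -3); (6, 2, 1)
w1 = Bv₀ = (4·(-3) + 3·4 + (-1)·(-1); (-3)·(-3) + 4·4 + (-3)·(-1); 6·(-3) + 2·4 + 1·(-1)) = (1, 28, -11)
w2 = Bw1 = (4·1 + 3·28 + (-1)·(-11); (-3)·1 + 4·28 + (-3)·(-11); 6·1 + 2·28 + 1·(-11)) = (99, 142, 51)
Bw2 = (771, 118, 929)
w2·Bw2 = 140464; w2·w2 = 32566; μ ≈ 140464/32566 = 4.3132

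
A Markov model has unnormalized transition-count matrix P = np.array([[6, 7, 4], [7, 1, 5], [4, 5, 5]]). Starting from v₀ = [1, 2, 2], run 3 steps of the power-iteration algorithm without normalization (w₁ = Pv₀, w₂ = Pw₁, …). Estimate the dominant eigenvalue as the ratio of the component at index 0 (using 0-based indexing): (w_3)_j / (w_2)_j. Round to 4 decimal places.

15.2015

w1 = Pv₀ = (6·1 + 7·2 + 4·2; 7·1 + 1·2 + 5·2; 4·1 + 5·2 + 5·2) = (28, 19, 24)
w2 = Pw1 = (6·28 + 7·19 + 4·24; 7·28 + 1·19 + 5·24; 4·28 + 5·19 + 5·24) = (397, 335, 327)
w3 = Pw2 = (6035, 4749, 4898)
Ratio at component: 6035 / 397 = 15.2015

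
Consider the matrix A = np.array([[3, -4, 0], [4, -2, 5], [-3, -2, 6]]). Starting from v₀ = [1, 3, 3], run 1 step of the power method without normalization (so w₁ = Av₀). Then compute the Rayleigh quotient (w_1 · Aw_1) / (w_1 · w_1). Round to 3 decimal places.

w1 = Av₀ = (3·1 + (-4)·3 + 0·3; 4·1 + (-2)·3 + 5·3; (-3)·1 + (-2)·3 + 6·3) = (-9, 13, 9)
Aw1 = (-79, -17, 55)
w1·Aw1 = (-9)·(-79) + 13·(-17) + 9·55 = 985; w1·w1 = (-9)·(-9) + 13·13 + 9·9 = 331
λ ≈ 985/331 = 2.976

2.976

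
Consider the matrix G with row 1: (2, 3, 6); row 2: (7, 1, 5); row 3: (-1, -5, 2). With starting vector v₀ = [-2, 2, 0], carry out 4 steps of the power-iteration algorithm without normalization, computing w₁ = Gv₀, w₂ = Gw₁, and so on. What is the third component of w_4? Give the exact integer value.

2670

w1 = Gv₀ = (2·(-2) + 3·2 + 6·0; 7·(-2) + 1·2 + 5·0; (-1)·(-2) + (-5)·2 + 2·0) = (2, -12, -8)
w2 = Gw1 = (2·2 + 3·(-12) + 6·(-8); 7·2 + 1·(-12) + 5·(-8); (-1)·2 + (-5)·(-12) + 2·(-8)) = (-80, -38, 42)
w3 = Gw2 = (-22, -388, 354)
w4 = Gw3 = (916, 1228, 2670)
The requested component of w4 is 2670.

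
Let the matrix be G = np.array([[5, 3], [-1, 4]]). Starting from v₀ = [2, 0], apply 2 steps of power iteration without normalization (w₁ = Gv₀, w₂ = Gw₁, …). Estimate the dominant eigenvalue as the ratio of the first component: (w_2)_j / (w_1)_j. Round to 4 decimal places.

λ ≈ 4.4000

w1 = Gv₀ = (10, -2)
w2 = Gw1 = (44, -18)
Ratio at component: 44 / 10 = 4.4000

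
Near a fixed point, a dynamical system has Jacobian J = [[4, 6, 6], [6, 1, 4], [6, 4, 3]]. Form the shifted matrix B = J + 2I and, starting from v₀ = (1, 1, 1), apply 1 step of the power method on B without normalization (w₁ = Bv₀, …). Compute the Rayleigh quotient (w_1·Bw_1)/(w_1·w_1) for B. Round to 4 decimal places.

B = J + 2I has rows (6, 6, 6); (6, 3, 4); (6, 4, 5)
w1 = Bv₀ = (6·1 + 6·1 + 6·1; 6·1 + 3·1 + 4·1; 6·1 + 4·1 + 5·1) = (18, 13, 15)
Bw1 = (276, 207, 235)
w1·Bw1 = 11184; w1·w1 = 718; μ ≈ 11184/718 = 15.5766

μ ≈ 15.5766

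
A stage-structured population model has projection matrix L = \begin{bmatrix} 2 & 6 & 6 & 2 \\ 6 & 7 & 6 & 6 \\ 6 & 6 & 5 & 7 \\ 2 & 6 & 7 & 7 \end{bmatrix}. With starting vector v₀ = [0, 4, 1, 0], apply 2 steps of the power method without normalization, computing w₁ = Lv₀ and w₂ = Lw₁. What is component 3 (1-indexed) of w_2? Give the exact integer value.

w1 = Lv₀ = (30, 34, 29, 31)
w2 = Lw1 = (500, 778, 746, 684)
The requested component of w2 is 746.

746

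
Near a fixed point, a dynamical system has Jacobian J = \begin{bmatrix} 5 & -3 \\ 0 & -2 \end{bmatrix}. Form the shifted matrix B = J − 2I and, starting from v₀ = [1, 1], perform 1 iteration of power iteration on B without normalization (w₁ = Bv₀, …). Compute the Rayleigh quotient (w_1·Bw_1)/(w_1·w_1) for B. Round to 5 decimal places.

B = J − 2I has rows (3, -3); (0, -4)
w1 = Bv₀ = (0, -4)
Bw1 = (12, 16)
w1·Bw1 = -64; w1·w1 = 16; μ ≈ -64/16 = -4.00000

μ ≈ -4.00000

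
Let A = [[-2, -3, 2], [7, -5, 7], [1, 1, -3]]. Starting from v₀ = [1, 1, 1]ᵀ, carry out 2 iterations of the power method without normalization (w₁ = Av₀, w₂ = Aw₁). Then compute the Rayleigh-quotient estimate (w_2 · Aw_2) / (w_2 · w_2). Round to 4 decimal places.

λ ≈ -4.5642

w1 = Av₀ = ((-2)·1 + (-3)·1 + 2·1; 7·1 + (-5)·1 + 7·1; 1·1 + 1·1 + (-3)·1) = (-3, 9, -1)
w2 = Aw1 = ((-2)·(-3) + (-3)·9 + 2·(-1); 7·(-3) + (-5)·9 + 7·(-1); 1·(-3) + 1·9 + (-3)·(-1)) = (-23, -73, 9)
Aw2 = (283, 267, -123)
w2·Aw2 = (-23)·283 + (-73)·267 + 9·(-123) = -27107; w2·w2 = (-23)·(-23) + (-73)·(-73) + 9·9 = 5939
λ ≈ -27107/5939 = -4.5642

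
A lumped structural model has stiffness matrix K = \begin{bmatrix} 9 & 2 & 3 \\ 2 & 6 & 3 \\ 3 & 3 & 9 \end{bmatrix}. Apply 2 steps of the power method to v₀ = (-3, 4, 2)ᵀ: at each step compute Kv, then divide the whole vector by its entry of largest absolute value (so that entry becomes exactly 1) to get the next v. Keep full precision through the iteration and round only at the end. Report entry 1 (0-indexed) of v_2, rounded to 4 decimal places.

Kv0 = (-13.00000, 24.00000, 21.00000); divide by 24.00000 → v1 = (-0.54167, 1.00000, 0.87500)
Kv1 = (-0.25000, 7.54167, 9.25000); divide by 9.25000 → v2 = (-0.02703, 0.81532, 1.00000)
Requested entry of v2: 181/222 = 0.8153

0.8153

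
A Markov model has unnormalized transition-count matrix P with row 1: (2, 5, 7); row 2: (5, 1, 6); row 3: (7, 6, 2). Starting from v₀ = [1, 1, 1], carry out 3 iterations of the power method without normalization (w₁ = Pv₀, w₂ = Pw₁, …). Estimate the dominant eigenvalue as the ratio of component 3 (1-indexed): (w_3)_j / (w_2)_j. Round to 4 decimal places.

13.9150

w1 = Pv₀ = (14, 12, 15)
w2 = Pw1 = (193, 172, 200)
w3 = Pw2 = (2646, 2337, 2783)
Ratio at component: 2783 / 200 = 13.9150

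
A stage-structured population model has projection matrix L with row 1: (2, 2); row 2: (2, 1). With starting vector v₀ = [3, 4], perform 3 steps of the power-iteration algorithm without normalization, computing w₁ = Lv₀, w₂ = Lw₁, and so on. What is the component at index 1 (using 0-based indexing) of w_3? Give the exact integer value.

w1 = Lv₀ = (2·3 + 2·4; 2·3 + 1·4) = (14, 10)
w2 = Lw1 = (2·14 + 2·10; 2·14 + 1·10) = (48, 38)
w3 = Lw2 = (172, 134)
The requested component of w3 is 134.

134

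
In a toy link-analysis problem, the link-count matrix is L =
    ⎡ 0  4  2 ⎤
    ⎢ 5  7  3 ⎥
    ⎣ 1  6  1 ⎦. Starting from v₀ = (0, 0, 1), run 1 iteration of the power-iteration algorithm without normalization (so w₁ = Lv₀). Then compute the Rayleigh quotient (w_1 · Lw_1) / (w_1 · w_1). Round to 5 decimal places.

10.78571

w1 = Lv₀ = (0·0 + 4·0 + 2·1; 5·0 + 7·0 + 3·1; 1·0 + 6·0 + 1·1) = (2, 3, 1)
Lw1 = (14, 34, 21)
w1·Lw1 = 2·14 + 3·34 + 1·21 = 151; w1·w1 = 2·2 + 3·3 + 1·1 = 14
λ ≈ 151/14 = 10.78571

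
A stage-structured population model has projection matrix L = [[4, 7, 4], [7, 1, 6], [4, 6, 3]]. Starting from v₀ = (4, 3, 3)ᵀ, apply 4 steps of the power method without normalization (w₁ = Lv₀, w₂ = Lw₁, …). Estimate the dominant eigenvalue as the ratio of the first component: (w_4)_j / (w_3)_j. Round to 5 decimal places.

w1 = Lv₀ = (4·4 + 7·3 + 4·3; 7·4 + 1·3 + 6·3; 4·4 + 6·3 + 3·3) = (49, 49, 43)
w2 = Lw1 = (4·49 + 7·49 + 4·43; 7·49 + 1·49 + 6·43; 4·49 + 6·49 + 3·43) = (711, 650, 619)
w3 = Lw2 = (9870, 9341, 8601)
w4 = Lw3 = (139271, 130037, 121329)
Ratio at component: 139271 / 9870 = 14.11054

14.11054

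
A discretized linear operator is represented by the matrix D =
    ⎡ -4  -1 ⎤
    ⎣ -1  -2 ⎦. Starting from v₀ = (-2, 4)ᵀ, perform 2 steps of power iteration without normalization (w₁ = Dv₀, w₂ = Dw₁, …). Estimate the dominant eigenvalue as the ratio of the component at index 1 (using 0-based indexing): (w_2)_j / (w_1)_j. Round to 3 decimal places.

-1.333

w1 = Dv₀ = ((-4)·(-2) + (-1)·4; (-1)·(-2) + (-2)·4) = (4, -6)
w2 = Dw1 = ((-4)·4 + (-1)·(-6); (-1)·4 + (-2)·(-6)) = (-10, 8)
Ratio at component: 8 / -6 = -1.333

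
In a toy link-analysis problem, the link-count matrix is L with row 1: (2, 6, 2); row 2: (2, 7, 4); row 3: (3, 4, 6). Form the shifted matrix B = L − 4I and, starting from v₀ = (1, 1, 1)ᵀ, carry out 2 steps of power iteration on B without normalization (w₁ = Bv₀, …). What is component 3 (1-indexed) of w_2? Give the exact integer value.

B = L − 4I has rows (-2, 6, 2); (2, 3, 4); (3, 4, 2)
w1 = Bv₀ = ((-2)·1 + 6·1 + 2·1; 2·1 + 3·1 + 4·1; 3·1 + 4·1 + 2·1) = (6, 9, 9)
w2 = Bw1 = ((-2)·6 + 6·9 + 2·9; 2·6 + 3·9 + 4·9; 3·6 + 4·9 + 2·9) = (60, 75, 72)
Requested component of w2: 72

72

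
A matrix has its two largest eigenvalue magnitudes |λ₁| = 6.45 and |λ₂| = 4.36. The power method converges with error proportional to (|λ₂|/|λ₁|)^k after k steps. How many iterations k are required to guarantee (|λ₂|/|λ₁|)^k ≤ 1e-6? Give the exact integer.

36

|λ₂/λ₁| = 4.36/6.45 = 0.67597
Need k ≥ ln(1e-6) / ln(0.67597) = -13.8155 / -0.3916 ≈ 35.279
Smallest integer k satisfying the bound: 36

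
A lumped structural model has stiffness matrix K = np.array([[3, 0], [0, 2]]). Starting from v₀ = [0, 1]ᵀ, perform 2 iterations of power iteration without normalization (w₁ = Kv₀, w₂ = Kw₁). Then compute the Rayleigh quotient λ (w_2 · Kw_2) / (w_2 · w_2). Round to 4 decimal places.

w1 = Kv₀ = (3·0 + 0·1; 0·0 + 2·1) = (0, 2)
w2 = Kw1 = (3·0 + 0·2; 0·0 + 2·2) = (0, 4)
Kw2 = (0, 8)
w2·Kw2 = 0·0 + 4·8 = 32; w2·w2 = 0·0 + 4·4 = 16
λ ≈ 32/16 = 2.0000

2.0000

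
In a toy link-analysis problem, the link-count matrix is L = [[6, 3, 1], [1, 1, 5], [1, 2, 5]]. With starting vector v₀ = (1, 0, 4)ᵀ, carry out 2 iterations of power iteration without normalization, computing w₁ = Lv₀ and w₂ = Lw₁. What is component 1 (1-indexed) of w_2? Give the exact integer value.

w1 = Lv₀ = (10, 21, 21)
w2 = Lw1 = (144, 136, 157)
The requested component of w2 is 144.

144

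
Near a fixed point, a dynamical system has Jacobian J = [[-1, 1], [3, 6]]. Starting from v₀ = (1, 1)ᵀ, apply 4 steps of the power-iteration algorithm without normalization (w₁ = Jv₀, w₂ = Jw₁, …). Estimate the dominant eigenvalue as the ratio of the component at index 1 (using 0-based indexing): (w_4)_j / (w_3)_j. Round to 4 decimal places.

w1 = Jv₀ = (0, 9)
w2 = Jw1 = (9, 54)
w3 = Jw2 = (45, 351)
w4 = Jw3 = (306, 2241)
Ratio at component: 2241 / 351 = 6.3846

6.3846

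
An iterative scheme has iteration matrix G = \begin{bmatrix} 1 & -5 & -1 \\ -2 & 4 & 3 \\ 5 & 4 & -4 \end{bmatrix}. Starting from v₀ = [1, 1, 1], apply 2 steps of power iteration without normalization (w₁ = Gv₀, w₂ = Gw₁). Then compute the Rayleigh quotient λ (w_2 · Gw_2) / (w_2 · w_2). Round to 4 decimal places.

w1 = Gv₀ = (-5, 5, 5)
w2 = Gw1 = (-35, 45, -25)
Gw2 = (-235, 175, 105)
w2·Gw2 = (-35)·(-235) + 45·175 + (-25)·105 = 13475; w2·w2 = (-35)·(-35) + 45·45 + (-25)·(-25) = 3875
λ ≈ 13475/3875 = 3.4774

λ ≈ 3.4774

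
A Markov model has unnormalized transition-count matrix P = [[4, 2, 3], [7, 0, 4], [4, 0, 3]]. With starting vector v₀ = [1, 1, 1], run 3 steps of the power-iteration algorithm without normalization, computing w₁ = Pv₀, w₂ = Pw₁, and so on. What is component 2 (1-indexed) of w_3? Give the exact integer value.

w1 = Pv₀ = (9, 11, 7)
w2 = Pw1 = (79, 91, 57)
w3 = Pw2 = (669, 781, 487)
The requested component of w3 is 781.

781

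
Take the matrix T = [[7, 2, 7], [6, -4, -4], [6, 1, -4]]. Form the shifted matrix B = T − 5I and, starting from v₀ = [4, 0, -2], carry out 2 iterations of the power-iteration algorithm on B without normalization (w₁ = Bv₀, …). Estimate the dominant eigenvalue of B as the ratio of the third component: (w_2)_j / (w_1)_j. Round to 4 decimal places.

B = T − 5I has rows (2, 2, 7); (6, -9, -4); (6, 1, -9)
w1 = Bv₀ = (2·4 + 2·0 + 7·(-2); 6·4 + (-9)·0 + (-4)·(-2); 6·4 + 1·0 + (-9)·(-2)) = (-6, 32, 42)
w2 = Bw1 = (2·(-6) + 2·32 + 7·42; 6·(-6) + (-9)·32 + (-4)·42; 6·(-6) + 1·32 + (-9)·42) = (346, -492, -382)
Ratio: -382/42 = -9.0952

-9.0952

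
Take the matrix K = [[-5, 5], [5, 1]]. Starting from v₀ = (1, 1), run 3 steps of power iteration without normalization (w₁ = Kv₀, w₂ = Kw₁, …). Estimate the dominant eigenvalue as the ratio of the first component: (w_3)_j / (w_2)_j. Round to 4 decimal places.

λ ≈ -4.0000

w1 = Kv₀ = (0, 6)
w2 = Kw1 = (30, 6)
w3 = Kw2 = (-120, 156)
Ratio at component: -120 / 30 = -4.0000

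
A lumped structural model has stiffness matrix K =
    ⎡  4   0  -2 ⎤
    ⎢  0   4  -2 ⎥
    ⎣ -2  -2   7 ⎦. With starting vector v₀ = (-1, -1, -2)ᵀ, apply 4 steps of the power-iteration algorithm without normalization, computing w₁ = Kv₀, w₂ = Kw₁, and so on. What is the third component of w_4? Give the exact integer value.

-4870

w1 = Kv₀ = (4·(-1) + 0·(-1) + (-2)·(-2); 0·(-1) + 4·(-1) + (-2)·(-2); (-2)·(-1) + (-2)·(-1) + 7·(-2)) = (0, 0, -10)
w2 = Kw1 = (4·0 + 0·0 + (-2)·(-10); 0·0 + 4·0 + (-2)·(-10); (-2)·0 + (-2)·0 + 7·(-10)) = (20, 20, -70)
w3 = Kw2 = (220, 220, -570)
w4 = Kw3 = (2020, 2020, -4870)
The requested component of w4 is -4870.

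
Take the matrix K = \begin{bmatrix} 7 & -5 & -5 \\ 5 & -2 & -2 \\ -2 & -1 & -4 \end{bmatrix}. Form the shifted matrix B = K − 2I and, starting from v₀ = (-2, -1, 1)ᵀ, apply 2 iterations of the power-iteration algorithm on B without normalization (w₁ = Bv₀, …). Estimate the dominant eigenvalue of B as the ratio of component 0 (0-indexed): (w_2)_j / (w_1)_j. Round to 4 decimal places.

B = K − 2I has rows (5, -5, -5); (5, -4, -2); (-2, -1, -6)
w1 = Bv₀ = (5·(-2) + (-5)·(-1) + (-5)·1; 5·(-2) + (-4)·(-1) + (-2)·1; (-2)·(-2) + (-1)·(-1) + (-6)·1) = (-10, -8, -1)
w2 = Bw1 = (5·(-10) + (-5)·(-8) + (-5)·(-1); 5·(-10) + (-4)·(-8) + (-2)·(-1); (-2)·(-10) + (-1)·(-8) + (-6)·(-1)) = (-5, -16, 34)
Ratio: -5/-10 = 0.5000

0.5000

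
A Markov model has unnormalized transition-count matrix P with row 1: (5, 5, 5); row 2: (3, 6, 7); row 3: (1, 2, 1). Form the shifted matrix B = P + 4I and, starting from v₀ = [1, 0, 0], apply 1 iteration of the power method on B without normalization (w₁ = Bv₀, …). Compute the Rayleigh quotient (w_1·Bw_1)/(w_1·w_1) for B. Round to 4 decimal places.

12.3187

B = P + 4I has rows (9, 5, 5); (3, 10, 7); (1, 2, 5)
w1 = Bv₀ = (9·1 + 5·0 + 5·0; 3·1 + 10·0 + 7·0; 1·1 + 2·0 + 5·0) = (9, 3, 1)
Bw1 = (101, 64, 20)
w1·Bw1 = 1121; w1·w1 = 91; μ ≈ 1121/91 = 12.3187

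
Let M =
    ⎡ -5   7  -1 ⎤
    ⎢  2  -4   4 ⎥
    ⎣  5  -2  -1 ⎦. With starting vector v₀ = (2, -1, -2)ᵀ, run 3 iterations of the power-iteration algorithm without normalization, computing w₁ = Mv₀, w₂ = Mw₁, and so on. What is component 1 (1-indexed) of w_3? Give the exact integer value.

w1 = Mv₀ = (-15, 0, 14)
w2 = Mw1 = (61, 26, -89)
w3 = Mw2 = (-34, -338, 342)
The requested component of w3 is -34.

-34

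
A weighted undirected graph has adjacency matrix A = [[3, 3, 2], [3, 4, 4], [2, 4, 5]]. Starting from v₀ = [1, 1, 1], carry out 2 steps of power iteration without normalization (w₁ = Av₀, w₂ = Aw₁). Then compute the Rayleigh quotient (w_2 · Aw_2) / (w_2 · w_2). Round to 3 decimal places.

w1 = Av₀ = (3·1 + 3·1 + 2·1; 3·1 + 4·1 + 4·1; 2·1 + 4·1 + 5·1) = (8, 11, 11)
w2 = Aw1 = (3·8 + 3·11 + 2·11; 3·8 + 4·11 + 4·11; 2·8 + 4·11 + 5·11) = (79, 112, 115)
Aw2 = (803, 1145, 1181)
w2·Aw2 = 79·803 + 112·1145 + 115·1181 = 327492; w2·w2 = 79·79 + 112·112 + 115·115 = 32010
λ ≈ 327492/32010 = 10.231

10.231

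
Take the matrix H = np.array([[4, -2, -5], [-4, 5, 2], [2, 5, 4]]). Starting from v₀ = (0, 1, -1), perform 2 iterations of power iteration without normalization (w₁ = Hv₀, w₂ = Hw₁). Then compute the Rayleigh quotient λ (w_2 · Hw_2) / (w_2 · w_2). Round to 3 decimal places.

λ ≈ 5.221

w1 = Hv₀ = (4·0 + (-2)·1 + (-5)·(-1); (-4)·0 + 5·1 + 2·(-1); 2·0 + 5·1 + 4·(-1)) = (3, 3, 1)
w2 = Hw1 = (4·3 + (-2)·3 + (-5)·1; (-4)·3 + 5·3 + 2·1; 2·3 + 5·3 + 4·1) = (1, 5, 25)
Hw2 = (-131, 71, 127)
w2·Hw2 = 1·(-131) + 5·71 + 25·127 = 3399; w2·w2 = 1·1 + 5·5 + 25·25 = 651
λ ≈ 3399/651 = 5.221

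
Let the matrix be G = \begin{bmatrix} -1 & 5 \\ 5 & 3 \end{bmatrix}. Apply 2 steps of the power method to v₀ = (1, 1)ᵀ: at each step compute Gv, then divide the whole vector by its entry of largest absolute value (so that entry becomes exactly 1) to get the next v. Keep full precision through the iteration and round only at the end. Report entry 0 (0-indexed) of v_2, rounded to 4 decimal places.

Gv0 = (4.00000, 8.00000); divide by 8.00000 → v1 = (0.50000, 1.00000)
Gv1 = (4.50000, 5.50000); divide by 5.50000 → v2 = (0.81818, 1.00000)
Requested entry of v2: 36/44 = 0.8182

0.8182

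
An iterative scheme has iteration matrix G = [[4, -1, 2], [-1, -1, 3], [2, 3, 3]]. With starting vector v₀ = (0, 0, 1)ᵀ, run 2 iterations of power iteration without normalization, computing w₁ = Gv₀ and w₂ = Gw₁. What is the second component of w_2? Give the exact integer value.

4

w1 = Gv₀ = (2, 3, 3)
w2 = Gw1 = (11, 4, 22)
The requested component of w2 is 4.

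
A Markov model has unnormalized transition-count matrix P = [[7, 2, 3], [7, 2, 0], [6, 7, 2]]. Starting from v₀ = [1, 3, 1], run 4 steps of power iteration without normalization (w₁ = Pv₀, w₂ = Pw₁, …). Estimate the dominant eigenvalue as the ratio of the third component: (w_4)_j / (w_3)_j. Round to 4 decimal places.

λ ≈ 12.1472

w1 = Pv₀ = (16, 13, 29)
w2 = Pw1 = (225, 138, 245)
w3 = Pw2 = (2586, 1851, 2806)
w4 = Pw3 = (30222, 21804, 34085)
Ratio at component: 34085 / 2806 = 12.1472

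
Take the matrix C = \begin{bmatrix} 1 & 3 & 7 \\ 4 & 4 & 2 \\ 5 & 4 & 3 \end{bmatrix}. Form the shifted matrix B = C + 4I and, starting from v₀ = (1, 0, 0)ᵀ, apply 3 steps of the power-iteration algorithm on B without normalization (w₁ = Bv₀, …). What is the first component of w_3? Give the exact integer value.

1078

B = C + 4I has rows (5, 3, 7); (4, 8, 2); (5, 4, 7)
w1 = Bv₀ = (5, 4, 5)
w2 = Bw1 = (72, 62, 76)
w3 = Bw2 = (1078, 936, 1140)
Requested component of w3: 1078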